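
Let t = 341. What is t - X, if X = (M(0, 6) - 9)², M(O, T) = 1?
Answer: 277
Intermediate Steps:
X = 64 (X = (1 - 9)² = (-8)² = 64)
t - X = 341 - 1*64 = 341 - 64 = 277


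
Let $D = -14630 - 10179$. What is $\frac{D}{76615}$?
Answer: $- \frac{24809}{76615} \approx -0.32381$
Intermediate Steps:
$D = -24809$ ($D = -14630 - 10179 = -24809$)
$\frac{D}{76615} = - \frac{24809}{76615}$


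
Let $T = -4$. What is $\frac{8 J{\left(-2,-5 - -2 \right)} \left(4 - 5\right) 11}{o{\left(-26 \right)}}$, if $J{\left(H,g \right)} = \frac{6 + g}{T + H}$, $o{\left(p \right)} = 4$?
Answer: $11$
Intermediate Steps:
$J{\left(H,g \right)} = \frac{6 + g}{-4 + H}$
$\frac{8 J{\left(-2,-5 - -2 \right)} \left(4 - 5\right) 11}{o{\left(-26 \right)}} = \frac{8 \frac{6 - 3}{-4 - 2} \left(4 - 5\right) 11}{4} = 8 \frac{6 + \left(-5 + 2\right)}{-6} \left(-1\right) 11 \cdot \frac{1}{4} = 8 - \frac{6 - 3}{6} \left(-1\right) 11 \cdot \frac{1}{4} = 8 \left(- \frac{1}{6}\right) 3 \left(-1\right) 11 \cdot \frac{1}{4} = 8 \left(\left(- \frac{1}{2}\right) \left(-1\right)\right) 11 \cdot \frac{1}{4} = 8 \cdot \frac{1}{2} \cdot 11 \cdot \frac{1}{4} = 4 \cdot 11 \cdot \frac{1}{4} = 44 \cdot \frac{1}{4} = 11$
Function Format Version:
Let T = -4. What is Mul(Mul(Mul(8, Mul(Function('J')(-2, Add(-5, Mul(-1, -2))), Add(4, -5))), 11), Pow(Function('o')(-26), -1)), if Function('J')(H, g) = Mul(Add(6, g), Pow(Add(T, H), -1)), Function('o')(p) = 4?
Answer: 11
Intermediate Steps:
Function('J')(H, g) = Mul(Pow(Add(-4, H), -1), Add(6, g)) (Function('J')(H, g) = Mul(Add(6, g), Pow(Add(-4, H), -1)) = Mul(Pow(Add(-4, H), -1), Add(6, g)))
Mul(Mul(Mul(8, Mul(Function('J')(-2, Add(-5, Mul(-1, -2))), Add(4, -5))), 11), Pow(Function('o')(-26), -1)) = Mul(Mul(Mul(8, Mul(Mul(Pow(Add(-4, -2), -1), Add(6, Add(-5, Mul(-1, -2)))), Add(4, -5))), 11), Pow(4, -1)) = Mul(Mul(Mul(8, Mul(Mul(Pow(-6, -1), Add(6, Add(-5, 2))), -1)), 11), Rational(1, 4)) = Mul(Mul(Mul(8, Mul(Mul(Rational(-1, 6), Add(6, -3)), -1)), 11), Rational(1, 4)) = Mul(Mul(Mul(8, Mul(Mul(Rational(-1, 6), 3), -1)), 11), Rational(1, 4)) = Mul(Mul(Mul(8, Mul(Rational(-1, 2), -1)), 11), Rational(1, 4)) = Mul(Mul(Mul(8, Rational(1, 2)), 11), Rational(1, 4)) = Mul(Mul(4, 11), Rational(1, 4)) = Mul(44, Rational(1, 4)) = 11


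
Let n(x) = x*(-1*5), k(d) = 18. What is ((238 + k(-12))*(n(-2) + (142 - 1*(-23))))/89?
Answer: 44800/89 ≈ 503.37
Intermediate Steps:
n(x) = -5*x (n(x) = x*(-5) = -5*x)
((238 + k(-12))*(n(-2) + (142 - 1*(-23))))/89 = ((238 + 18)*(-5*(-2) + (142 - 1*(-23))))/89 = (256*(10 + (142 + 23)))*(1/89) = (256*(10 + 165))*(1/89) = (256*175)*(1/89) = 44800*(1/89) = 44800/89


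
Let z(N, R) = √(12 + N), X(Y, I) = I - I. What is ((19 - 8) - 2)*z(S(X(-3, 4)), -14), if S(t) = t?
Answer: 18*√3 ≈ 31.177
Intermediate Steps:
X(Y, I) = 0
((19 - 8) - 2)*z(S(X(-3, 4)), -14) = ((19 - 8) - 2)*√(12 + 0) = (11 - 2)*√12 = 9*(2*√3) = 18*√3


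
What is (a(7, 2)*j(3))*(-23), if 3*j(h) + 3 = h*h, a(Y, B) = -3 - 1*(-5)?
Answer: -92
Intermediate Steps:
a(Y, B) = 2 (a(Y, B) = -3 + 5 = 2)
j(h) = -1 + h**2/3 (j(h) = -1 + (h*h)/3 = -1 + h**2/3)
(a(7, 2)*j(3))*(-23) = (2*(-1 + (1/3)*3**2))*(-23) = (2*(-1 + (1/3)*9))*(-23) = (2*(-1 + 3))*(-23) = (2*2)*(-23) = 4*(-23) = -92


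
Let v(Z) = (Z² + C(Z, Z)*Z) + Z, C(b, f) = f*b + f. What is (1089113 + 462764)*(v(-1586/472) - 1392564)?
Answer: -481462309749037823/222784 ≈ -2.1611e+12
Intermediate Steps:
C(b, f) = f + b*f (C(b, f) = b*f + f = f + b*f)
v(Z) = Z + Z² + Z²*(1 + Z) (v(Z) = (Z² + (Z*(1 + Z))*Z) + Z = (Z² + Z²*(1 + Z)) + Z = Z + Z² + Z²*(1 + Z))
(1089113 + 462764)*(v(-1586/472) - 1392564) = (1089113 + 462764)*((-1586/472)*(1 - 1586/472 + (-1586/472)*(1 - 1586/472)) - 1392564) = 1551877*((-1586*1/472)*(1 - 1586*1/472 + (-1586*1/472)*(1 - 1586*1/472)) - 1392564) = 1551877*(-793*(1 - 793/236 - 793*(1 - 793/236)/236)/236 - 1392564) = 1551877*(-793*(1 - 793/236 - 793/236*(-557/236))/236 - 1392564) = 1551877*(-793*(1 - 793/236 + 441701/55696)/236 - 1392564) = 1551877*(-793/236*310249/55696 - 1392564) = 1551877*(-246027457/13144256 - 1392564) = 1551877*(-18304463739841/13144256) = -481462309749037823/222784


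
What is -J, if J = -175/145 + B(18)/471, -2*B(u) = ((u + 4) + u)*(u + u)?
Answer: 12455/4553 ≈ 2.7356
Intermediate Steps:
B(u) = -u*(4 + 2*u) (B(u) = -((u + 4) + u)*(u + u)/2 = -((4 + u) + u)*2*u/2 = -(4 + 2*u)*2*u/2 = -u*(4 + 2*u))
J = -12455/4553 (J = -175/145 - 2*18*(2 + 18)/471 = -175*1/145 - 2*18*20*(1/471) = -35/29 - 720*1/471 = -35/29 - 240/157 = -12455/4553 ≈ -2.7356)
-J = -1*(-12455/4553) = 12455/4553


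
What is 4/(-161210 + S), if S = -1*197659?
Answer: -4/358869 ≈ -1.1146e-5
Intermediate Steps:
S = -197659
4/(-161210 + S) = 4/(-161210 - 197659) = 4/(-358869) = 4*(-1/358869) = -4/358869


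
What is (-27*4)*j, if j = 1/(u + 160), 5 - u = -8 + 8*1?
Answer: -36/55 ≈ -0.65455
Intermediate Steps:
u = 5 (u = 5 - (-8 + 8*1) = 5 - (-8 + 8) = 5 - 1*0 = 5 + 0 = 5)
j = 1/165 (j = 1/(5 + 160) = 1/165 ≈ 0.0060606)
(-27*4)*j = -27*4*(1/165) = -108*1/165 = -36/55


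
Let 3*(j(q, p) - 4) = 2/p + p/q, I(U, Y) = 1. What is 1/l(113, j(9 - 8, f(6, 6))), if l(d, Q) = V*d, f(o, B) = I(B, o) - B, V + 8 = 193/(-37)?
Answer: -37/55257 ≈ -0.00066960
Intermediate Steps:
V = -489/37 (V = -8 + 193/(-37) = -8 + 193*(-1/37) = -8 - 193/37 = -489/37 ≈ -13.216)
f(o, B) = 1 - B
j(q, p) = 4 + 2/(3*p) + p/(3*q) (j(q, p) = 4 + (2/p + p/q)/3 = 4 + (2/(3*p) + p/(3*q)) = 4 + 2/(3*p) + p/(3*q))
l(d, Q) = -489*d/37
1/l(113, j(9 - 8, f(6, 6))) = 1/(-489/37*113) = 1/(-55257/37) = -37/55257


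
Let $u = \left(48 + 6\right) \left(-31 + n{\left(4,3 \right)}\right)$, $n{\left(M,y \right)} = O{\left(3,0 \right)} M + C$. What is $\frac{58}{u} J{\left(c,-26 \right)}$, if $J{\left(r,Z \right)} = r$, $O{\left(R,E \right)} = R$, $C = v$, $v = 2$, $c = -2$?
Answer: $\frac{58}{459} \approx 0.12636$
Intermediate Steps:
$C = 2$
$n{\left(M,y \right)} = 2 + 3 M$ ($n{\left(M,y \right)} = 3 M + 2 = 2 + 3 M$)
$u = -918$ ($u = \left(48 + 6\right) \left(-31 + \left(2 + 3 \cdot 4\right)\right) = 54 \left(-31 + \left(2 + 12\right)\right) = 54 \left(-31 + 14\right) = 54 \left(-17\right) = -918$)
$\frac{58}{u} J{\left(c,-26 \right)} = \frac{58}{-918} \left(-2\right) = 58 \left(- \frac{1}{918}\right) \left(-2\right) = \left(- \frac{29}{459}\right) \left(-2\right) = \frac{58}{459}$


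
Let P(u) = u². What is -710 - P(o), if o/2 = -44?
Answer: -8454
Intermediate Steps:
o = -88 (o = 2*(-44) = -88)
-710 - P(o) = -710 - 1*(-88)² = -710 - 1*7744 = -710 - 7744 = -8454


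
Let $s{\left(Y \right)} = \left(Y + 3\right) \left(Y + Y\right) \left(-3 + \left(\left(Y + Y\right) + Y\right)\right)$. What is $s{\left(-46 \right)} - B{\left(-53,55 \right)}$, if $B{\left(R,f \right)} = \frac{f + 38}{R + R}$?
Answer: $- \frac{59126283}{106} \approx -5.578 \cdot 10^{5}$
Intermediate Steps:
$B{\left(R,f \right)} = \frac{38 + f}{2 R}$
$s{\left(Y \right)} = 2 Y \left(-3 + 3 Y\right) \left(3 + Y\right)$ ($s{\left(Y \right)} = \left(3 + Y\right) 2 Y \left(-3 + \left(2 Y + Y\right)\right) = \left(3 + Y\right) 2 Y \left(-3 + 3 Y\right) = 2 Y \left(-3 + 3 Y\right) \left(3 + Y\right)$)
$s{\left(-46 \right)} - B{\left(-53,55 \right)} = 6 \left(-46\right) \left(-3 + \left(-46\right)^{2} + 2 \left(-46\right)\right) - \frac{38 + 55}{2 \left(-53\right)} = 6 \left(-46\right) \left(-3 + 2116 - 92\right) - \frac{1}{2} \left(- \frac{1}{53}\right) 93 = 6 \left(-46\right) 2021 - - \frac{93}{106} = -557796 + \frac{93}{106} = - \frac{59126283}{106}$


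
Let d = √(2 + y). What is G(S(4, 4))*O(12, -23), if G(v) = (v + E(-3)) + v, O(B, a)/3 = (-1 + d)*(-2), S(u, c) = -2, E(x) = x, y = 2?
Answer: 42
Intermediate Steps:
d = 2 (d = √(2 + 2) = √4 = 2)
O(B, a) = -6 (O(B, a) = 3*((-1 + 2)*(-2)) = 3*(1*(-2)) = 3*(-2) = -6)
G(v) = -3 + 2*v (G(v) = (v - 3) + v = (-3 + v) + v = -3 + 2*v)
G(S(4, 4))*O(12, -23) = (-3 + 2*(-2))*(-6) = (-3 - 4)*(-6) = -7*(-6) = 42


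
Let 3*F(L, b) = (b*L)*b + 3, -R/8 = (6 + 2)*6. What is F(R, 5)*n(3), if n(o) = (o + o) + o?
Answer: -28791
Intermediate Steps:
R = -384 (R = -8*(6 + 2)*6 = -64*6 = -8*48 = -384)
F(L, b) = 1 + L*b**2/3 (F(L, b) = ((b*L)*b + 3)/3 = ((L*b)*b + 3)/3 = (L*b**2 + 3)/3 = (3 + L*b**2)/3 = 1 + L*b**2/3)
n(o) = 3*o (n(o) = 2*o + o = 3*o)
F(R, 5)*n(3) = (1 + (1/3)*(-384)*5**2)*(3*3) = (1 + (1/3)*(-384)*25)*9 = (1 - 3200)*9 = -3199*9 = -28791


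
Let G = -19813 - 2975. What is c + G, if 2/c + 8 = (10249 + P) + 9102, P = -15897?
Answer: -39263723/1723 ≈ -22788.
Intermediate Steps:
c = 1/1723 (c = 2/(-8 + ((10249 - 15897) + 9102)) = 2/(-8 + (-5648 + 9102)) = 2/(-8 + 3454) = 2/3446 = 2*(1/3446) = 1/1723 ≈ 0.00058038)
G = -22788
c + G = 1/1723 - 22788 = -39263723/1723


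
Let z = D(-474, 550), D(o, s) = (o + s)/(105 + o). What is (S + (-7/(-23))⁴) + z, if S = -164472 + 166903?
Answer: 251007908852/103261329 ≈ 2430.8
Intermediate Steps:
D(o, s) = (o + s)/(105 + o)
z = -76/369 (z = (-474 + 550)/(105 - 474) = 76/(-369) = -1/369*76 = -76/369 ≈ -0.20596)
S = 2431
(S + (-7/(-23))⁴) + z = (2431 + (-7/(-23))⁴) - 76/369 = (2431 + (-7*(-1/23))⁴) - 76/369 = (2431 + (7/23)⁴) - 76/369 = (2431 + 2401/279841) - 76/369 = 680295872/279841 - 76/369 = 251007908852/103261329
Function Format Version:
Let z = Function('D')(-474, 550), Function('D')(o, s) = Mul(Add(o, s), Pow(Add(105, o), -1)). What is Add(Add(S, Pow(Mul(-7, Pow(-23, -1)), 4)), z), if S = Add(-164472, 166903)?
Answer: Rational(251007908852, 103261329) ≈ 2430.8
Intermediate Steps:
Function('D')(o, s) = Mul(Pow(Add(105, o), -1), Add(o, s))
z = Rational(-76, 369) (z = Mul(Pow(Add(105, -474), -1), Add(-474, 550)) = Mul(Pow(-369, -1), 76) = Mul(Rational(-1, 369), 76) = Rational(-76, 369) ≈ -0.20596)
S = 2431
Add(Add(S, Pow(Mul(-7, Pow(-23, -1)), 4)), z) = Add(Add(2431, Pow(Mul(-7, Pow(-23, -1)), 4)), Rational(-76, 369)) = Add(Add(2431, Pow(Mul(-7, Rational(-1, 23)), 4)), Rational(-76, 369)) = Add(Add(2431, Pow(Rational(7, 23), 4)), Rational(-76, 369)) = Add(Add(2431, Rational(2401, 279841)), Rational(-76, 369)) = Add(Rational(680295872, 279841), Rational(-76, 369)) = Rational(251007908852, 103261329)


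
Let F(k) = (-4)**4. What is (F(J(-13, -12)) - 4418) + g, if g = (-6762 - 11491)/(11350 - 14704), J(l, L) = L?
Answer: -13941095/3354 ≈ -4156.6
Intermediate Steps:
F(k) = 256
g = 18253/3354 (g = -18253/(-3354) = -18253*(-1/3354) = 18253/3354 ≈ 5.4422)
(F(J(-13, -12)) - 4418) + g = (256 - 4418) + 18253/3354 = -4162 + 18253/3354 = -13941095/3354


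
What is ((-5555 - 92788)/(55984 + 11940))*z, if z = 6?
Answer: -295029/33962 ≈ -8.6870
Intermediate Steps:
((-5555 - 92788)/(55984 + 11940))*z = ((-5555 - 92788)/(55984 + 11940))*6 = -98343/67924*6 = -295029/33962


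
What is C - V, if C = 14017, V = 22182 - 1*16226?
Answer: 8061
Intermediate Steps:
V = 5956 (V = 22182 - 16226 = 5956)
C - V = 14017 - 1*5956 = 14017 - 5956 = 8061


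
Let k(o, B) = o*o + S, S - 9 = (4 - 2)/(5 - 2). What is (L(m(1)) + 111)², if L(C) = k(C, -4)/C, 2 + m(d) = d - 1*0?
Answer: 90601/9 ≈ 10067.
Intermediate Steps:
S = 29/3 (S = 9 + (4 - 2)/(5 - 2) = 9 + 2/3 = 9 + 2*(⅓) = 9 + ⅔ = 29/3 ≈ 9.6667)
m(d) = -2 + d (m(d) = -2 + (d - 1*0) = -2 + (d + 0) = -2 + d)
k(o, B) = 29/3 + o² (k(o, B) = o*o + 29/3 = o² + 29/3 = 29/3 + o²)
L(C) = (29/3 + C²)/C
(L(m(1)) + 111)² = (((-2 + 1) + 29/(3*(-2 + 1))) + 111)² = ((-1 + (29/3)/(-1)) + 111)² = ((-1 + (29/3)*(-1)) + 111)² = ((-1 - 29/3) + 111)² = (-32/3 + 111)² = (301/3)² = 90601/9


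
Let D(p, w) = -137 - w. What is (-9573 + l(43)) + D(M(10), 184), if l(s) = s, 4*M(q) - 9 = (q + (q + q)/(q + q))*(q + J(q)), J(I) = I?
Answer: -9851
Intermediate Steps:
M(q) = 9/4 + q*(1 + q)/2 (M(q) = 9/4 + ((q + (q + q)/(q + q))*(q + q))/4 = 9/4 + ((q + (2*q)/((2*q)))*(2*q))/4 = 9/4 + ((q + (2*q)*(1/(2*q)))*(2*q))/4 = 9/4 + ((q + 1)*(2*q))/4 = 9/4 + ((1 + q)*(2*q))/4 = 9/4 + (2*q*(1 + q))/4 = 9/4 + q*(1 + q)/2)
(-9573 + l(43)) + D(M(10), 184) = (-9573 + 43) + (-137 - 1*184) = -9530 + (-137 - 184) = -9530 - 321 = -9851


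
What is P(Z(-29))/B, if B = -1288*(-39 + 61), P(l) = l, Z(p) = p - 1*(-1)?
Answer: 1/1012 ≈ 0.00098814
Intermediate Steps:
Z(p) = 1 + p (Z(p) = p + 1 = 1 + p)
B = -28336 (B = -1288*22 = -28336)
P(Z(-29))/B = (1 - 29)/(-28336) = -28*(-1/28336) = 1/1012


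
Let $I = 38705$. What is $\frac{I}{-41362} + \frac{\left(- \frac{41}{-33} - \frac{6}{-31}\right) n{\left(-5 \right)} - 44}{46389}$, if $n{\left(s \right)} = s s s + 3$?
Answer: $- \frac{1846057029895}{1962872879814} \approx -0.94049$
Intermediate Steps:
$n{\left(s \right)} = 3 + s^{3}$ ($n{\left(s \right)} = s s^{2} + 3 = s^{3} + 3 = 3 + s^{3}$)
$\frac{I}{-41362} + \frac{\left(- \frac{41}{-33} - \frac{6}{-31}\right) n{\left(-5 \right)} - 44}{46389} = \frac{38705}{-41362} + \frac{\left(- \frac{41}{-33} - \frac{6}{-31}\right) \left(3 + \left(-5\right)^{3}\right) - 44}{46389} = 38705 \left(- \frac{1}{41362}\right) + \left(\left(\left(-41\right) \left(- \frac{1}{33}\right) - - \frac{6}{31}\right) \left(3 - 125\right) - 44\right) \frac{1}{46389} = - \frac{38705}{41362} + \left(\left(\frac{41}{33} + \frac{6}{31}\right) \left(-122\right) - 44\right) \frac{1}{46389} = - \frac{38705}{41362} + \left(\frac{1469}{1023} \left(-122\right) - 44\right) \frac{1}{46389} = - \frac{38705}{41362} + \left(- \frac{179218}{1023} - 44\right) \frac{1}{46389} = - \frac{38705}{41362} - \frac{224230}{47455947} = - \frac{1846057029895}{1962872879814}$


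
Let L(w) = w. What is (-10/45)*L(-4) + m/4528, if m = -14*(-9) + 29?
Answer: 37619/40752 ≈ 0.92312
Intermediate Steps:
m = 155 (m = 126 + 29 = 155)
(-10/45)*L(-4) + m/4528 = -10/45*(-4) + 155/4528 = -10*1/45*(-4) + 155*(1/4528) = -2/9*(-4) + 155/4528 = 8/9 + 155/4528 = 37619/40752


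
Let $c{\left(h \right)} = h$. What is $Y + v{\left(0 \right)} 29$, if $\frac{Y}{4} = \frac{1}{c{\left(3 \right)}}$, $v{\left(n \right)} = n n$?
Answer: $\frac{4}{3} \approx 1.3333$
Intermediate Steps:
$v{\left(n \right)} = n^{2}$
$Y = \frac{4}{3} \approx 1.3333$
$Y + v{\left(0 \right)} 29 = \frac{4}{3} + 0^{2} \cdot 29 = \frac{4}{3} + 0 \cdot 29 = \frac{4}{3} + 0 = \frac{4}{3}$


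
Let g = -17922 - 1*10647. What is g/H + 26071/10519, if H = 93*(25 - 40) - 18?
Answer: 716254/31557 ≈ 22.697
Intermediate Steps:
g = -28569 (g = -17922 - 10647 = -28569)
H = -1413 (H = 93*(-15) - 18 = -1395 - 18 = -1413)
g/H + 26071/10519 = -28569/(-1413) + 26071/10519 = -28569*(-1/1413) + 26071*(1/10519) = 9523/471 + 26071/10519 = 716254/31557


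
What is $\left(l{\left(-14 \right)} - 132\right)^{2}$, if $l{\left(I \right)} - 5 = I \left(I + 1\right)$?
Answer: $3025$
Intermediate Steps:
$l{\left(I \right)} = 5 + I \left(1 + I\right)$ ($l{\left(I \right)} = 5 + I \left(I + 1\right) = 5 + I \left(1 + I\right)$)
$\left(l{\left(-14 \right)} - 132\right)^{2} = \left(\left(5 - 14 + \left(-14\right)^{2}\right) - 132\right)^{2} = \left(\left(5 - 14 + 196\right) - 132\right)^{2} = \left(187 - 132\right)^{2} = 55^{2} = 3025$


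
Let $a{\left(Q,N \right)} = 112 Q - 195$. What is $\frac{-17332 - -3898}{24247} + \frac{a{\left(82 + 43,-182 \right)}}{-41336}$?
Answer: $- \frac{890037659}{1002273992} \approx -0.88802$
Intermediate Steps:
$a{\left(Q,N \right)} = -195 + 112 Q$
$\frac{-17332 - -3898}{24247} + \frac{a{\left(82 + 43,-182 \right)}}{-41336} = \frac{-17332 - -3898}{24247} + \frac{-195 + 112 \left(82 + 43\right)}{-41336} = \left(-17332 + 3898\right) \frac{1}{24247} + \left(-195 + 112 \cdot 125\right) \left(- \frac{1}{41336}\right) = \left(-13434\right) \frac{1}{24247} + \left(-195 + 14000\right) \left(- \frac{1}{41336}\right) = - \frac{13434}{24247} + 13805 \left(- \frac{1}{41336}\right) = - \frac{13434}{24247} - \frac{13805}{41336} = - \frac{890037659}{1002273992}$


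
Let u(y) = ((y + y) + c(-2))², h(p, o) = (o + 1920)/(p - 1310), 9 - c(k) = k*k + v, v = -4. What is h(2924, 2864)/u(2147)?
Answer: 184/1149404451 ≈ 1.6008e-7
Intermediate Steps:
c(k) = 13 - k² (c(k) = 9 - (k*k - 4) = 9 - (k² - 4) = 9 - (-4 + k²) = 9 + (4 - k²) = 13 - k²)
h(p, o) = (1920 + o)/(-1310 + p)
u(y) = (9 + 2*y)² (u(y) = ((y + y) + (13 - 1*(-2)²))² = (2*y + (13 - 1*4))² = (2*y + (13 - 4))² = (2*y + 9)² = (9 + 2*y)²)
h(2924, 2864)/u(2147) = ((1920 + 2864)/(-1310 + 2924))/((9 + 2*2147)²) = (4784/1614)/((9 + 4294)²) = ((1/1614)*4784)/(4303²) = (2392/807)/18515809 = (2392/807)*(1/18515809) = 184/1149404451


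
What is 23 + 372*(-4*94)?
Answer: -139849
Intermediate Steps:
23 + 372*(-4*94) = 23 + 372*(-376) = 23 - 139872 = -139849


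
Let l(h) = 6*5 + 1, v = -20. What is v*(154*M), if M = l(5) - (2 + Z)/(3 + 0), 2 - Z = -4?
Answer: -261800/3 ≈ -87267.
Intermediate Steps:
Z = 6 (Z = 2 - 1*(-4) = 2 + 4 = 6)
l(h) = 31 (l(h) = 30 + 1 = 31)
M = 85/3 (M = 31 - (2 + 6)/(3 + 0) = 31 - 8/3 = 85/3 ≈ 28.333)
v*(154*M) = -3080*85/3 = -20*13090/3 = -261800/3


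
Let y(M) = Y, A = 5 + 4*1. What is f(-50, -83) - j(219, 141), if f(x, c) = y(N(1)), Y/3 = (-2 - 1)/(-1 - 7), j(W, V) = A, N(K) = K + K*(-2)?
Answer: -63/8 ≈ -7.8750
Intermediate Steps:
N(K) = -K (N(K) = K - 2*K = -K)
A = 9 (A = 5 + 4 = 9)
j(W, V) = 9
Y = 9/8 (Y = 3*((-2 - 1)/(-1 - 7)) = 3*(-3/(-8)) = 3*(-3*(-⅛)) = 3*(3/8) = 9/8 ≈ 1.1250)
y(M) = 9/8
f(x, c) = 9/8
f(-50, -83) - j(219, 141) = 9/8 - 1*9 = 9/8 - 9 = -63/8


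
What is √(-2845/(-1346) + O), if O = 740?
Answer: √1344499210/1346 ≈ 27.242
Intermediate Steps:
√(-2845/(-1346) + O) = √(-2845/(-1346) + 740) = √(-2845*(-1/1346) + 740) = √(2845/1346 + 740) = √(998885/1346) = √1344499210/1346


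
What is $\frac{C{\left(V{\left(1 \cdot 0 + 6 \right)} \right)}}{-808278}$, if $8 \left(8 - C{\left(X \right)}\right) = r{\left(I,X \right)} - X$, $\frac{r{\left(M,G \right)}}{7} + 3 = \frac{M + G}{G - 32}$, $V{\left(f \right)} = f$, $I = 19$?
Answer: $- \frac{847}{56040608} \approx -1.5114 \cdot 10^{-5}$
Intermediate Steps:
$r{\left(M,G \right)} = -21 + \frac{7 \left(G + M\right)}{-32 + G}$ ($r{\left(M,G \right)} = -21 + 7 \frac{M + G}{G - 32} = -21 + 7 \frac{G + M}{-32 + G} = -21 + \frac{7 \left(G + M\right)}{-32 + G}$)
$C{\left(X \right)} = 8 + \frac{X}{8} - \frac{7 \left(115 - 2 X\right)}{8 \left(-32 + X\right)}$ ($C{\left(X \right)} = 8 - \frac{\frac{7 \left(96 + 19 - 2 X\right)}{-32 + X} - X}{8} = 8 - \frac{\frac{7 \left(115 - 2 X\right)}{-32 + X} - X}{8} = 8 - \frac{- X + \frac{7 \left(115 - 2 X\right)}{-32 + X}}{8} = 8 + \left(\frac{X}{8} - \frac{7 \left(115 - 2 X\right)}{8 \left(-32 + X\right)}\right) = 8 + \frac{X}{8} - \frac{7 \left(115 - 2 X\right)}{8 \left(-32 + X\right)}$)
$\frac{C{\left(V{\left(1 \cdot 0 + 6 \right)} \right)}}{-808278} = \frac{\frac{1}{8} \frac{1}{-32 + \left(1 \cdot 0 + 6\right)} \left(-2853 + \left(1 \cdot 0 + 6\right)^{2} + 46 \left(1 \cdot 0 + 6\right)\right)}{-808278} = \frac{-2853 + \left(0 + 6\right)^{2} + 46 \left(0 + 6\right)}{8 \left(-32 + \left(0 + 6\right)\right)} \left(- \frac{1}{808278}\right) = \frac{-2853 + 6^{2} + 46 \cdot 6}{8 \left(-32 + 6\right)} \left(- \frac{1}{808278}\right) = \frac{-2853 + 36 + 276}{8 \left(-26\right)} \left(- \frac{1}{808278}\right) = \frac{1}{8} \left(- \frac{1}{26}\right) \left(-2541\right) \left(- \frac{1}{808278}\right) = \frac{2541}{208} \left(- \frac{1}{808278}\right) = - \frac{847}{56040608}$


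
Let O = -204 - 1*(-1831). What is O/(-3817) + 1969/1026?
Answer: 5846371/3916242 ≈ 1.4929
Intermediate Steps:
O = 1627 (O = -204 + 1831 = 1627)
O/(-3817) + 1969/1026 = 1627/(-3817) + 1969/1026 = 1627*(-1/3817) + 1969*(1/1026) = -1627/3817 + 1969/1026 = 5846371/3916242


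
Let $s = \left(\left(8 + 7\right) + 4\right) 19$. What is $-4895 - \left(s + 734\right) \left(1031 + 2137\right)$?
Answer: $-3473855$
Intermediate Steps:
$s = 361$ ($s = \left(15 + 4\right) 19 = 19 \cdot 19 = 361$)
$-4895 - \left(s + 734\right) \left(1031 + 2137\right) = -4895 - \left(361 + 734\right) \left(1031 + 2137\right) = -4895 - 1095 \cdot 3168 = -4895 - 3468960 = -3473855$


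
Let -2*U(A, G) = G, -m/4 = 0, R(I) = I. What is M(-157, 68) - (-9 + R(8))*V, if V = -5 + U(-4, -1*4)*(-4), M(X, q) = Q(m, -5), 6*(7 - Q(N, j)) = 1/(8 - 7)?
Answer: -37/6 ≈ -6.1667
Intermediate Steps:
m = 0 (m = -4*0 = 0)
U(A, G) = -G/2
Q(N, j) = 41/6 (Q(N, j) = 7 - 1/(6*(8 - 7)) = 7 - ⅙/1 = 7 - ⅙*1 = 7 - ⅙ = 41/6)
M(X, q) = 41/6
V = -13 (V = -5 - (-1)*4/2*(-4) = -5 - ½*(-4)*(-4) = -5 + 2*(-4) = -5 - 8 = -13)
M(-157, 68) - (-9 + R(8))*V = 41/6 - (-9 + 8)*(-13) = 41/6 - (-1)*(-13) = 41/6 - 1*13 = 41/6 - 13 = -37/6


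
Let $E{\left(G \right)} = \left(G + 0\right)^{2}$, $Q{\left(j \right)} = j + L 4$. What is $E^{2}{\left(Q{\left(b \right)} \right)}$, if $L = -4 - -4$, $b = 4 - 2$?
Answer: $16$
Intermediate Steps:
$b = 2$
$L = 0$ ($L = -4 + 4 = 0$)
$Q{\left(j \right)} = j$ ($Q{\left(j \right)} = j + 0 \cdot 4 = j + 0 = j$)
$E{\left(G \right)} = G^{2}$
$E^{2}{\left(Q{\left(b \right)} \right)} = \left(2^{2}\right)^{2} = 4^{2} = 16$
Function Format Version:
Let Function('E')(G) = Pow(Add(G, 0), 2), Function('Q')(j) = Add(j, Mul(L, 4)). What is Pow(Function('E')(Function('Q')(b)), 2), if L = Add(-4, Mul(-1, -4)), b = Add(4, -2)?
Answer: 16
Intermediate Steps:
b = 2
L = 0 (L = Add(-4, 4) = 0)
Function('Q')(j) = j (Function('Q')(j) = Add(j, Mul(0, 4)) = Add(j, 0) = j)
Function('E')(G) = Pow(G, 2)
Pow(Function('E')(Function('Q')(b)), 2) = Pow(Pow(2, 2), 2) = Pow(4, 2) = 16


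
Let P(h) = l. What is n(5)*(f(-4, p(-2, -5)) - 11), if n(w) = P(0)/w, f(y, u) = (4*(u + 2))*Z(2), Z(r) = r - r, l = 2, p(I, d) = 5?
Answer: -22/5 ≈ -4.4000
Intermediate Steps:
Z(r) = 0
P(h) = 2
f(y, u) = 0 (f(y, u) = (4*(u + 2))*0 = (4*(2 + u))*0 = (8 + 4*u)*0 = 0)
n(w) = 2/w
n(5)*(f(-4, p(-2, -5)) - 11) = (2/5)*(0 - 11) = (2*(⅕))*(-11) = (⅖)*(-11) = -22/5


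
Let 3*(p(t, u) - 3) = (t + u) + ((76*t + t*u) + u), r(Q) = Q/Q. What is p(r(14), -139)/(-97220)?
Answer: 331/291660 ≈ 0.0011349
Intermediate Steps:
r(Q) = 1
p(t, u) = 3 + 2*u/3 + 77*t/3 + t*u/3 (p(t, u) = 3 + ((t + u) + ((76*t + t*u) + u))/3 = 3 + ((t + u) + (u + 76*t + t*u))/3 = 3 + (2*u + 77*t + t*u)/3 = 3 + (2*u/3 + 77*t/3 + t*u/3) = 3 + 2*u/3 + 77*t/3 + t*u/3)
p(r(14), -139)/(-97220) = (3 + (⅔)*(-139) + (77/3)*1 + (⅓)*1*(-139))/(-97220) = (3 - 278/3 + 77/3 - 139/3)*(-1/97220) = -331/3*(-1/97220) = 331/291660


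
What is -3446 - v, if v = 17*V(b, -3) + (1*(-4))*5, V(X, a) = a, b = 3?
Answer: -3375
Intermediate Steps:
v = -71 (v = 17*(-3) + (1*(-4))*5 = -51 - 4*5 = -51 - 20 = -71)
-3446 - v = -3446 - 1*(-71) = -3446 + 71 = -3375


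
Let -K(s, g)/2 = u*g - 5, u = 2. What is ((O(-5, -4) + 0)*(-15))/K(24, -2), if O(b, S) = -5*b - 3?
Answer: -55/3 ≈ -18.333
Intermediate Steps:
O(b, S) = -3 - 5*b
K(s, g) = 10 - 4*g (K(s, g) = -2*(2*g - 5) = -2*(-5 + 2*g) = 10 - 4*g)
((O(-5, -4) + 0)*(-15))/K(24, -2) = (((-3 - 5*(-5)) + 0)*(-15))/(10 - 4*(-2)) = (((-3 + 25) + 0)*(-15))/(10 + 8) = ((22 + 0)*(-15))/18 = (22*(-15))*(1/18) = -330*1/18 = -55/3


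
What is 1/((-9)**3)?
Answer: -1/729 ≈ -0.0013717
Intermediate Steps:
1/((-9)**3) = 1/(-729) = -1/729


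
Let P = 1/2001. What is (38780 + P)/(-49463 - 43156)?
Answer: -77598781/185330619 ≈ -0.41870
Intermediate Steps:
P = 1/2001 ≈ 0.00049975
(38780 + P)/(-49463 - 43156) = (38780 + 1/2001)/(-49463 - 43156) = (77598781/2001)/(-92619) = (77598781/2001)*(-1/92619) = -77598781/185330619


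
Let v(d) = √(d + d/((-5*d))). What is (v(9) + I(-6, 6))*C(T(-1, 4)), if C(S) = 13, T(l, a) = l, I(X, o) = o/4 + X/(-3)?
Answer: 91/2 + 26*√55/5 ≈ 84.064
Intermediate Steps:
I(X, o) = -X/3 + o/4 (I(X, o) = o*(¼) + X*(-⅓) = o/4 - X/3 = -X/3 + o/4)
v(d) = √(-⅕ + d) (v(d) = √(d + d*(-1/(5*d))) = √(d - ⅕) = √(-⅕ + d))
(v(9) + I(-6, 6))*C(T(-1, 4)) = (√(-5 + 25*9)/5 + (-⅓*(-6) + (¼)*6))*13 = (√(-5 + 225)/5 + (2 + 3/2))*13 = (√220/5 + 7/2)*13 = ((2*√55)/5 + 7/2)*13 = (2*√55/5 + 7/2)*13 = (7/2 + 2*√55/5)*13 = 91/2 + 26*√55/5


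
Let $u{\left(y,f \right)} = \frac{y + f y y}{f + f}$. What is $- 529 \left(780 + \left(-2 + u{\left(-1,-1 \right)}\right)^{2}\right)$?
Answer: $-413149$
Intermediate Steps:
$u{\left(y,f \right)} = \frac{y + f y^{2}}{2 f}$
$- 529 \left(780 + \left(-2 + u{\left(-1,-1 \right)}\right)^{2}\right) = - 529 \left(780 + \left(-2 + \frac{1}{2} \left(-1\right) \frac{1}{-1} \left(1 - -1\right)\right)^{2}\right) = - 529 \left(780 + \left(-2 + \frac{1}{2} \left(-1\right) \left(-1\right) \left(1 + 1\right)\right)^{2}\right) = - 529 \left(780 + \left(-2 + \frac{1}{2} \left(-1\right) \left(-1\right) 2\right)^{2}\right) = - 529 \left(780 + \left(-2 + 1\right)^{2}\right) = - 529 \left(780 + \left(-1\right)^{2}\right) = - 529 \left(780 + 1\right) = \left(-529\right) 781 = -413149$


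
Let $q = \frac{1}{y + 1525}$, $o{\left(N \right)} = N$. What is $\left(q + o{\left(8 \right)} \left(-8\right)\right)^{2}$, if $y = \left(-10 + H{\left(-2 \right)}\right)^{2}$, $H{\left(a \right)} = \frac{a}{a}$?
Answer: $\frac{10564345089}{2579236} \approx 4095.9$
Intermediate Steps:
$H{\left(a \right)} = 1$
$y = 81$ ($y = \left(-10 + 1\right)^{2} = \left(-9\right)^{2} = 81$)
$q = \frac{1}{1606}$ ($q = \frac{1}{81 + 1525} = \frac{1}{1606} \approx 0.00062266$)
$\left(q + o{\left(8 \right)} \left(-8\right)\right)^{2} = \left(\frac{1}{1606} + 8 \left(-8\right)\right)^{2} = \left(\frac{1}{1606} - 64\right)^{2} = \left(- \frac{102783}{1606}\right)^{2} = \frac{10564345089}{2579236}$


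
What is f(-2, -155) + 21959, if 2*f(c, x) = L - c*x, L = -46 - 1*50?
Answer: 21756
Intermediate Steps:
L = -96 (L = -46 - 50 = -96)
f(c, x) = -48 - c*x/2 (f(c, x) = (-96 - c*x)/2 = -48 - c*x/2)
f(-2, -155) + 21959 = (-48 - ½*(-2)*(-155)) + 21959 = (-48 - 155) + 21959 = -203 + 21959 = 21756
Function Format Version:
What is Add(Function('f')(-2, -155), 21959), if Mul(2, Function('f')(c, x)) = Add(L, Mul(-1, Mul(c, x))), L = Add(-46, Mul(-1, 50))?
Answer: 21756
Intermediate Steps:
L = -96 (L = Add(-46, -50) = -96)
Function('f')(c, x) = Add(-48, Mul(Rational(-1, 2), c, x)) (Function('f')(c, x) = Mul(Rational(1, 2), Add(-96, Mul(-1, Mul(c, x)))) = Mul(Rational(1, 2), Add(-96, Mul(-1, c, x))) = Add(-48, Mul(Rational(-1, 2), c, x)))
Add(Function('f')(-2, -155), 21959) = Add(Add(-48, Mul(Rational(-1, 2), -2, -155)), 21959) = Add(Add(-48, -155), 21959) = Add(-203, 21959) = 21756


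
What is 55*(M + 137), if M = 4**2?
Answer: 8415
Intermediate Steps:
M = 16
55*(M + 137) = 55*(16 + 137) = 55*153 = 8415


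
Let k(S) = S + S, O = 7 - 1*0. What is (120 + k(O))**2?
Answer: 17956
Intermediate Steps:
O = 7 (O = 7 + 0 = 7)
k(S) = 2*S
(120 + k(O))**2 = (120 + 2*7)**2 = (120 + 14)**2 = 134**2 = 17956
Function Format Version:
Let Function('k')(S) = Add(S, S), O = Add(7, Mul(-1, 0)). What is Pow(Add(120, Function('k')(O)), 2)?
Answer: 17956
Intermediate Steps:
O = 7 (O = Add(7, 0) = 7)
Function('k')(S) = Mul(2, S)
Pow(Add(120, Function('k')(O)), 2) = Pow(Add(120, Mul(2, 7)), 2) = Pow(Add(120, 14), 2) = Pow(134, 2) = 17956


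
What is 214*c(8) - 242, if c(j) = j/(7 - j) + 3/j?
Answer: -7495/4 ≈ -1873.8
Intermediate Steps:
c(j) = 3/j + j/(7 - j)
214*c(8) - 242 = 214*((-21 - 1*8² + 3*8)/(8*(-7 + 8))) - 242 = 214*((⅛)*(-21 - 1*64 + 24)/1) - 242 = 214*((⅛)*1*(-21 - 64 + 24)) - 242 = 214*((⅛)*1*(-61)) - 242 = 214*(-61/8) - 242 = -6527/4 - 242 = -7495/4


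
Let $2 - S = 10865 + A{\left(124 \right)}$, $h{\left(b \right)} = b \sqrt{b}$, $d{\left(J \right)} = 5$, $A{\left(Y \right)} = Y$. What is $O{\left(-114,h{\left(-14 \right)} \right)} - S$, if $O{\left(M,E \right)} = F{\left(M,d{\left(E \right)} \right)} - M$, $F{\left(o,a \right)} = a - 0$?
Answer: $11106$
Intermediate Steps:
$h{\left(b \right)} = b^{\frac{3}{2}}$
$F{\left(o,a \right)} = a$ ($F{\left(o,a \right)} = a + 0 = a$)
$O{\left(M,E \right)} = 5 - M$
$S = -10987$ ($S = 2 - \left(10865 + 124\right) = 2 - 10989 = -10987$)
$O{\left(-114,h{\left(-14 \right)} \right)} - S = \left(5 - -114\right) - -10987 = \left(5 + 114\right) + 10987 = 119 + 10987 = 11106$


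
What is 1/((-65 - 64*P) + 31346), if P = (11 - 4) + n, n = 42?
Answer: 1/28145 ≈ 3.5530e-5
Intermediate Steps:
P = 49 (P = (11 - 4) + 42 = 7 + 42 = 49)
1/((-65 - 64*P) + 31346) = 1/((-65 - 64*49) + 31346) = 1/((-65 - 3136) + 31346) = 1/(-3201 + 31346) = 1/28145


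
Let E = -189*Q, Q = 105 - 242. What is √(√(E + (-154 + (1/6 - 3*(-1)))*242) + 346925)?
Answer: √(3122325 + 3*I*√95478)/3 ≈ 589.0 + 0.087434*I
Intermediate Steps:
Q = -137
E = 25893 (E = -189*(-137) = 25893)
√(√(E + (-154 + (1/6 - 3*(-1)))*242) + 346925) = √(√(25893 + (-154 + (1/6 - 3*(-1)))*242) + 346925) = √(√(25893 + (-154 + (⅙ + 3))*242) + 346925) = √(√(25893 + (-154 + 19/6)*242) + 346925) = √(√(25893 - 905/6*242) + 346925) = √(√(25893 - 109505/3) + 346925) = √(√(-31826/3) + 346925) = √(I*√95478/3 + 346925) = √(346925 + I*√95478/3)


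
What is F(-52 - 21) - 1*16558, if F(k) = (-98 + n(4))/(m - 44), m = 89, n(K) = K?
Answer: -745204/45 ≈ -16560.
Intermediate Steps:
F(k) = -94/45 (F(k) = (-98 + 4)/(89 - 44) = -94/45)
F(-52 - 21) - 1*16558 = -94/45 - 1*16558 = -94/45 - 16558 = -745204/45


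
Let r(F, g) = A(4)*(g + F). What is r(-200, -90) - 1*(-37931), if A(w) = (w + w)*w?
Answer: 28651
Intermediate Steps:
A(w) = 2*w**2 (A(w) = (2*w)*w = 2*w**2)
r(F, g) = 32*F + 32*g (r(F, g) = (2*4**2)*(g + F) = (2*16)*(F + g) = 32*(F + g) = 32*F + 32*g)
r(-200, -90) - 1*(-37931) = (32*(-200) + 32*(-90)) - 1*(-37931) = (-6400 - 2880) + 37931 = -9280 + 37931 = 28651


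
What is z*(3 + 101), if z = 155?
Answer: 16120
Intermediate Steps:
z*(3 + 101) = 155*(3 + 101) = 155*104 = 16120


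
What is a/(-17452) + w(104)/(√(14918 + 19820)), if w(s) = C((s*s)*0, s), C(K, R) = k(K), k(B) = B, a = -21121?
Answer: 21121/17452 ≈ 1.2102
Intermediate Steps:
C(K, R) = K
w(s) = 0 (w(s) = (s*s)*0 = s²*0 = 0)
a/(-17452) + w(104)/(√(14918 + 19820)) = -21121/(-17452) + 0/(√(14918 + 19820)) = -21121*(-1/17452) + 0/(√34738) = 21121/17452 + 0*(√34738/34738) = 21121/17452 + 0 = 21121/17452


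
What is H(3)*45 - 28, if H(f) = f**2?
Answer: 377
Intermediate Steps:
H(3)*45 - 28 = 3**2*45 - 28 = 9*45 - 28 = 405 - 28 = 377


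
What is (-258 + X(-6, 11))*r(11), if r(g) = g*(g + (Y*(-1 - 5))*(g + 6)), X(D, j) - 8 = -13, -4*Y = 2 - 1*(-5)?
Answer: -1096447/2 ≈ -5.4822e+5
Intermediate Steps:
Y = -7/4 (Y = -(2 - 1*(-5))/4 = -(2 + 5)/4 = -1/4*7 = -7/4 ≈ -1.7500)
X(D, j) = -5 (X(D, j) = 8 - 13 = -5)
r(g) = g*(63 + 23*g/2) (r(g) = g*(g + (-7*(-1 - 5)/4)*(g + 6)) = g*(g + (-7/4*(-6))*(6 + g)) = g*(g + 21*(6 + g)/2) = g*(g + (63 + 21*g/2)) = g*(63 + 23*g/2))
(-258 + X(-6, 11))*r(11) = (-258 - 5)*((1/2)*11*(126 + 23*11)) = -263*11*(126 + 253)/2 = -263*11*379/2 = -263*4169/2 = -1096447/2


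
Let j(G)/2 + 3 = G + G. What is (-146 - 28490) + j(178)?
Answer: -27930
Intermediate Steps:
j(G) = -6 + 4*G (j(G) = -6 + 2*(G + G) = -6 + 2*(2*G) = -6 + 4*G)
(-146 - 28490) + j(178) = (-146 - 28490) + (-6 + 4*178) = -28636 + (-6 + 712) = -28636 + 706 = -27930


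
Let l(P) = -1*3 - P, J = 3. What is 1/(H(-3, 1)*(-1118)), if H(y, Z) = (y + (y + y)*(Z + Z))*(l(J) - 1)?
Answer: -1/117390 ≈ -8.5186e-6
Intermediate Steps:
l(P) = -3 - P
H(y, Z) = -7*y - 28*Z*y (H(y, Z) = (y + (y + y)*(Z + Z))*((-3 - 1*3) - 1) = (y + (2*y)*(2*Z))*((-3 - 3) - 1) = (y + 4*Z*y)*(-6 - 1) = (y + 4*Z*y)*(-7) = -7*y - 28*Z*y)
1/(H(-3, 1)*(-1118)) = 1/(-7*(-3)*(1 + 4*1)*(-1118)) = 1/(-7*(-3)*(1 + 4)*(-1118)) = 1/(-7*(-3)*5*(-1118)) = 1/(105*(-1118)) = 1/(-117390) = -1/117390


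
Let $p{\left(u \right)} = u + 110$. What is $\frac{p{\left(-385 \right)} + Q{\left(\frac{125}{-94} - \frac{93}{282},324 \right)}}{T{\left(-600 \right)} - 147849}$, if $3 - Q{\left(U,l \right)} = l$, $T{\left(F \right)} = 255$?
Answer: $\frac{298}{73797} \approx 0.0040381$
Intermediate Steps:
$Q{\left(U,l \right)} = 3 - l$
$p{\left(u \right)} = 110 + u$
$\frac{p{\left(-385 \right)} + Q{\left(\frac{125}{-94} - \frac{93}{282},324 \right)}}{T{\left(-600 \right)} - 147849} = \frac{\left(110 - 385\right) + \left(3 - 324\right)}{255 - 147849} = \frac{-275 + \left(3 - 324\right)}{-147594} = \left(-275 - 321\right) \left(- \frac{1}{147594}\right) = \left(-596\right) \left(- \frac{1}{147594}\right) = \frac{298}{73797}$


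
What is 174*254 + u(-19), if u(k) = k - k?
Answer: 44196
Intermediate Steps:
u(k) = 0
174*254 + u(-19) = 174*254 + 0 = 44196 + 0 = 44196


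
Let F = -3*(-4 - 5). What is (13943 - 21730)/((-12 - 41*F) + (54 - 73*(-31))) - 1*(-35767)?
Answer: 71521/2 ≈ 35761.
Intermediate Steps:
F = 27 (F = -3*(-9) = 27)
(13943 - 21730)/((-12 - 41*F) + (54 - 73*(-31))) - 1*(-35767) = (13943 - 21730)/((-12 - 41*27) + (54 - 73*(-31))) - 1*(-35767) = -7787/((-12 - 1107) + (54 + 2263)) + 35767 = -7787/(-1119 + 2317) + 35767 = -7787/1198 + 35767 = -7787*1/1198 + 35767 = -13/2 + 35767 = 71521/2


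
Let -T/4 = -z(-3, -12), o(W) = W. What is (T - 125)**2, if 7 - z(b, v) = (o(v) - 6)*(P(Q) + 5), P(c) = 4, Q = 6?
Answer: 303601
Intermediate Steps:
z(b, v) = 61 - 9*v (z(b, v) = 7 - (v - 6)*(4 + 5) = 7 - (-6 + v)*9 = 7 - (-54 + 9*v) = 7 + (54 - 9*v) = 61 - 9*v)
T = 676 (T = -(-4)*(61 - 9*(-12)) = -(-4)*(61 + 108) = -(-4)*169 = -4*(-169) = 676)
(T - 125)**2 = (676 - 125)**2 = 551**2 = 303601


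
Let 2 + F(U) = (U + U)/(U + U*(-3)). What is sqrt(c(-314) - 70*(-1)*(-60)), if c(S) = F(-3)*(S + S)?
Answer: 2*I*sqrt(579) ≈ 48.125*I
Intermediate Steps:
F(U) = -3 (F(U) = -2 + (U + U)/(U + U*(-3)) = -2 + (2*U)/(U - 3*U) = -2 + (2*U)/((-2*U)) = -2 + (2*U)*(-1/(2*U)) = -2 - 1 = -3)
c(S) = -6*S (c(S) = -3*(S + S) = -6*S)
sqrt(c(-314) - 70*(-1)*(-60)) = sqrt(-6*(-314) - 70*(-1)*(-60)) = sqrt(1884 + 70*(-60)) = sqrt(1884 - 4200) = sqrt(-2316) = 2*I*sqrt(579)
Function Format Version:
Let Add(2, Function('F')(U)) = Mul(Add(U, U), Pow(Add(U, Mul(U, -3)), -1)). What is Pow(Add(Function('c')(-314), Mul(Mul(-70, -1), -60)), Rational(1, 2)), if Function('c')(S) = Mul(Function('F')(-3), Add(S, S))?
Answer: Mul(2, I, Pow(579, Rational(1, 2))) ≈ Mul(48.125, I)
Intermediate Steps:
Function('F')(U) = -3 (Function('F')(U) = Add(-2, Mul(Add(U, U), Pow(Add(U, Mul(U, -3)), -1))) = Add(-2, Mul(Mul(2, U), Pow(Add(U, Mul(-3, U)), -1))) = Add(-2, Mul(Mul(2, U), Pow(Mul(-2, U), -1))) = Add(-2, Mul(Mul(2, U), Mul(Rational(-1, 2), Pow(U, -1)))) = Add(-2, -1) = -3)
Function('c')(S) = Mul(-6, S) (Function('c')(S) = Mul(-3, Add(S, S)) = Mul(-3, Mul(2, S)) = Mul(-6, S))
Pow(Add(Function('c')(-314), Mul(Mul(-70, -1), -60)), Rational(1, 2)) = Pow(Add(Mul(-6, -314), Mul(Mul(-70, -1), -60)), Rational(1, 2)) = Pow(Add(1884, Mul(70, -60)), Rational(1, 2)) = Pow(Add(1884, -4200), Rational(1, 2)) = Pow(-2316, Rational(1, 2)) = Mul(2, I, Pow(579, Rational(1, 2)))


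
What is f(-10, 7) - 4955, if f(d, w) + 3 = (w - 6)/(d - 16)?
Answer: -128909/26 ≈ -4958.0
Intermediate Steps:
f(d, w) = -3 + (-6 + w)/(-16 + d) (f(d, w) = -3 + (w - 6)/(d - 16) = -3 + (-6 + w)/(-16 + d))
f(-10, 7) - 4955 = (42 + 7 - 3*(-10))/(-16 - 10) - 4955 = (42 + 7 + 30)/(-26) - 4955 = -1/26*79 - 4955 = -79/26 - 4955 = -128909/26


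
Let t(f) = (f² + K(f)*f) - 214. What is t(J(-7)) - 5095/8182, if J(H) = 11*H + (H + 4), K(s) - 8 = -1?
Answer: 46026837/8182 ≈ 5625.4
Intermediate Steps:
K(s) = 7 (K(s) = 8 - 1 = 7)
J(H) = 4 + 12*H (J(H) = 11*H + (4 + H) = 4 + 12*H)
t(f) = -214 + f² + 7*f (t(f) = (f² + 7*f) - 214 = -214 + f² + 7*f)
t(J(-7)) - 5095/8182 = (-214 + (4 + 12*(-7))² + 7*(4 + 12*(-7))) - 5095/8182 = (-214 + (4 - 84)² + 7*(4 - 84)) - 5095/8182 = (-214 + (-80)² + 7*(-80)) - 1*5095/8182 = (-214 + 6400 - 560) - 5095/8182 = 5626 - 5095/8182 = 46026837/8182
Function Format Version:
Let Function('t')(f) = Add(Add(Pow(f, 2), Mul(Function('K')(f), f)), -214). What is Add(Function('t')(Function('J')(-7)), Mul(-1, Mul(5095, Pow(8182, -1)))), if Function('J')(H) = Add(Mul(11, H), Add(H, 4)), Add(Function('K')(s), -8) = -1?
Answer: Rational(46026837, 8182) ≈ 5625.4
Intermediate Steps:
Function('K')(s) = 7 (Function('K')(s) = Add(8, -1) = 7)
Function('J')(H) = Add(4, Mul(12, H)) (Function('J')(H) = Add(Mul(11, H), Add(4, H)) = Add(4, Mul(12, H)))
Function('t')(f) = Add(-214, Pow(f, 2), Mul(7, f)) (Function('t')(f) = Add(Add(Pow(f, 2), Mul(7, f)), -214) = Add(-214, Pow(f, 2), Mul(7, f)))
Add(Function('t')(Function('J')(-7)), Mul(-1, Mul(5095, Pow(8182, -1)))) = Add(Add(-214, Pow(Add(4, Mul(12, -7)), 2), Mul(7, Add(4, Mul(12, -7)))), Mul(-1, Mul(5095, Pow(8182, -1)))) = Add(Add(-214, Pow(Add(4, -84), 2), Mul(7, Add(4, -84))), Mul(-1, Mul(5095, Rational(1, 8182)))) = Add(Add(-214, Pow(-80, 2), Mul(7, -80)), Mul(-1, Rational(5095, 8182))) = Add(Add(-214, 6400, -560), Rational(-5095, 8182)) = Add(5626, Rational(-5095, 8182)) = Rational(46026837, 8182)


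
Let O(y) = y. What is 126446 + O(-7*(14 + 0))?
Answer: 126348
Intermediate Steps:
126446 + O(-7*(14 + 0)) = 126446 - 7*(14 + 0) = 126446 - 7*14 = 126446 - 98 = 126348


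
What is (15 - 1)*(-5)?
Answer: -70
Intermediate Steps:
(15 - 1)*(-5) = 14*(-5) = -70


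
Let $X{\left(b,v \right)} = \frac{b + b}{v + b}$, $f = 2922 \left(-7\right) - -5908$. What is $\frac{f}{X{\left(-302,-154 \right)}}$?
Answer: $- \frac{1658244}{151} \approx -10982.0$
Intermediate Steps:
$f = -14546$ ($f = -20454 + 5908 = -14546$)
$X{\left(b,v \right)} = \frac{2 b}{b + v}$
$\frac{f}{X{\left(-302,-154 \right)}} = - \frac{14546}{2 \left(-302\right) \frac{1}{-302 - 154}} = - \frac{14546}{2 \left(-302\right) \frac{1}{-456}} = - \frac{14546}{2 \left(-302\right) \left(- \frac{1}{456}\right)} = - \frac{14546}{\frac{151}{114}} = \left(-14546\right) \frac{114}{151} = - \frac{1658244}{151}$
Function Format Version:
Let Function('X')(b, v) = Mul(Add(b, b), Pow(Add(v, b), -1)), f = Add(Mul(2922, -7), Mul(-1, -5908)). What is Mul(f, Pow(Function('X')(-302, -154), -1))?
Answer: Rational(-1658244, 151) ≈ -10982.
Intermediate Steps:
f = -14546 (f = Add(-20454, 5908) = -14546)
Function('X')(b, v) = Mul(2, b, Pow(Add(b, v), -1)) (Function('X')(b, v) = Mul(Mul(2, b), Pow(Add(b, v), -1)) = Mul(2, b, Pow(Add(b, v), -1)))
Mul(f, Pow(Function('X')(-302, -154), -1)) = Mul(-14546, Pow(Mul(2, -302, Pow(Add(-302, -154), -1)), -1)) = Mul(-14546, Pow(Mul(2, -302, Pow(-456, -1)), -1)) = Mul(-14546, Pow(Mul(2, -302, Rational(-1, 456)), -1)) = Mul(-14546, Pow(Rational(151, 114), -1)) = Mul(-14546, Rational(114, 151)) = Rational(-1658244, 151)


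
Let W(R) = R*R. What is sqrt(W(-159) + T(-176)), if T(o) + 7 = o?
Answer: sqrt(25098) ≈ 158.42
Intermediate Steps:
W(R) = R**2
T(o) = -7 + o
sqrt(W(-159) + T(-176)) = sqrt((-159)**2 + (-7 - 176)) = sqrt(25281 - 183) = sqrt(25098)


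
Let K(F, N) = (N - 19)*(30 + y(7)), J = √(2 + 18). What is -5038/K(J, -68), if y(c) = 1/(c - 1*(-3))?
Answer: 50380/26187 ≈ 1.9239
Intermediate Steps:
y(c) = 1/(3 + c) (y(c) = 1/(c + 3) = 1/(3 + c))
J = 2*√5 (J = √20 = 2*√5 ≈ 4.4721)
K(F, N) = -5719/10 + 301*N/10 (K(F, N) = (N - 19)*(30 + 1/(3 + 7)) = (-19 + N)*(30 + 1/10) = (-19 + N)*(30 + ⅒) = (-19 + N)*(301/10) = -5719/10 + 301*N/10)
-5038/K(J, -68) = -5038/(-5719/10 + (301/10)*(-68)) = -5038/(-5719/10 - 10234/5) = -5038/(-26187/10) = -5038*(-10/26187) = 50380/26187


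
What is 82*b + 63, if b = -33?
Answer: -2643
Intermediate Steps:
82*b + 63 = 82*(-33) + 63 = -2706 + 63 = -2643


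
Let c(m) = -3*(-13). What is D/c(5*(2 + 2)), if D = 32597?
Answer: 32597/39 ≈ 835.82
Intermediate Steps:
c(m) = 39
D/c(5*(2 + 2)) = 32597/39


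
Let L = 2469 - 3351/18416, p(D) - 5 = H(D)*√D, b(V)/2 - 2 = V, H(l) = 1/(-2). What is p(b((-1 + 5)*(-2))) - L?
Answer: -45373673/18416 - I*√3 ≈ -2463.8 - 1.732*I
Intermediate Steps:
H(l) = -½
b(V) = 4 + 2*V
p(D) = 5 - √D/2
L = 45465753/18416 (L = 2469 - 3351*1/18416 = 2469 - 3351/18416 = 45465753/18416 ≈ 2468.8)
p(b((-1 + 5)*(-2))) - L = (5 - √(4 + 2*((-1 + 5)*(-2)))/2) - 1*45465753/18416 = (5 - √(4 + 2*(4*(-2)))/2) - 45465753/18416 = (5 - √(4 + 2*(-8))/2) - 45465753/18416 = (5 - √(4 - 16)/2) - 45465753/18416 = (5 - I*√3) - 45465753/18416 = -45373673/18416 - I*√3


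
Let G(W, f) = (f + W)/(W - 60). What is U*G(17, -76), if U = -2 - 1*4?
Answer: -354/43 ≈ -8.2326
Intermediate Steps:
G(W, f) = (W + f)/(-60 + W)
U = -6 (U = -2 - 4 = -6)
U*G(17, -76) = -6*(17 - 76)/(-60 + 17) = -6*(-59)/(-43) = -(-6)*(-59)/43 = -6*59/43 = -354/43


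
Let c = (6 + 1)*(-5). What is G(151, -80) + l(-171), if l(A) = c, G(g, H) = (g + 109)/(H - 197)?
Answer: -9955/277 ≈ -35.939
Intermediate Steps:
G(g, H) = (109 + g)/(-197 + H)
c = -35 (c = 7*(-5) = -35)
l(A) = -35
G(151, -80) + l(-171) = (109 + 151)/(-197 - 80) - 35 = 260/(-277) - 35 = -1/277*260 - 35 = -260/277 - 35 = -9955/277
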